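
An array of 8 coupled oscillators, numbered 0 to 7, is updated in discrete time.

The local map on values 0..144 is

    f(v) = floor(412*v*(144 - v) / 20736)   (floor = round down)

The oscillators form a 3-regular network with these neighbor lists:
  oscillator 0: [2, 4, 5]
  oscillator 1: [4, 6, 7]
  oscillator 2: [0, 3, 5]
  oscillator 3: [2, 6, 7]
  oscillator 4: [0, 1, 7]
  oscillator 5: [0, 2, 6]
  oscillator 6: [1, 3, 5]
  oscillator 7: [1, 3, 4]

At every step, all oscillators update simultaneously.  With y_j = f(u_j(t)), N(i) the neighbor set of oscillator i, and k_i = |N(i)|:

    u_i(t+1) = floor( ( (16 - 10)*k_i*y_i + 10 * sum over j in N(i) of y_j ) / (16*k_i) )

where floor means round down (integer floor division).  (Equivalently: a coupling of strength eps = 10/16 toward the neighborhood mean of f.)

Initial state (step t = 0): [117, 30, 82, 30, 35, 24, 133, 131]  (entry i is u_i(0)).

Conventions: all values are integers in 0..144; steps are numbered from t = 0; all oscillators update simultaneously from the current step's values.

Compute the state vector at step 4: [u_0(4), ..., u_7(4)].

Simulating step by step:
t=0: [117, 30, 82, 30, 35, 24, 133, 131]
t=1: [71, 53, 76, 59, 61, 61, 50, 55]
t=2: [101, 96, 100, 97, 98, 99, 96, 97]
t=3: [87, 90, 87, 89, 89, 88, 90, 90]
t=4: [97, 96, 97, 96, 96, 97, 96, 96]

Answer: [97, 96, 97, 96, 96, 97, 96, 96]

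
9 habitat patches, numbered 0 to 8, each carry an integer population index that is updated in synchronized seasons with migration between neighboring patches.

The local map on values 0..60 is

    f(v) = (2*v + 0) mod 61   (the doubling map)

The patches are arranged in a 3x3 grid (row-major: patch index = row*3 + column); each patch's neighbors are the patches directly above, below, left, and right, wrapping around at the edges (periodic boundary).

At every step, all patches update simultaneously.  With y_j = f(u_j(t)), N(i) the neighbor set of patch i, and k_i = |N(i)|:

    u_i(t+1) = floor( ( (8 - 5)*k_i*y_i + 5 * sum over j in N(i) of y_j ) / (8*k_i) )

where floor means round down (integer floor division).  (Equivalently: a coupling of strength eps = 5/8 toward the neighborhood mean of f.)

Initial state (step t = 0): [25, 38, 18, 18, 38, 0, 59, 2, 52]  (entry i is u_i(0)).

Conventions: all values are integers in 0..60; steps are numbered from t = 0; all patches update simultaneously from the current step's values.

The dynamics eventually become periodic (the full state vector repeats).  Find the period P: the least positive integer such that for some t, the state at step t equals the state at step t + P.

Answer: 2
Key observation: The state at step 20, [39, 39, 19, 42, 42, 22, 42, 42, 22], reappears at step 22 — and no state repeats earlier — so the cycle the system enters has period 2.

Derivation:
t=0: [25, 38, 18, 18, 38, 0, 59, 2, 52]
t=1: [41, 22, 30, 32, 14, 20, 42, 21, 31]
t=2: [28, 40, 39, 18, 30, 29, 19, 30, 26]
t=3: [38, 37, 35, 46, 49, 47, 46, 48, 46]
t=4: [18, 19, 17, 29, 31, 29, 29, 30, 28]
t=5: [42, 34, 42, 45, 33, 45, 54, 46, 53]
t=6: [25, 15, 24, 27, 16, 26, 37, 27, 37]
t=7: [41, 40, 40, 43, 41, 42, 31, 34, 30]
t=8: [17, 17, 26, 19, 19, 28, 18, 18, 30]
t=9: [37, 37, 48, 39, 39, 50, 39, 39, 50]
t=10: [17, 17, 29, 19, 19, 31, 19, 19, 31]
t=11: [39, 39, 32, 31, 31, 21, 31, 31, 21]
t=12: [9, 9, 19, 9, 9, 23, 9, 9, 23]
t=13: [21, 21, 34, 22, 22, 36, 22, 22, 36]
t=14: [37, 37, 19, 38, 38, 20, 38, 38, 20]
t=15: [17, 17, 30, 18, 18, 31, 18, 18, 31]
t=16: [38, 38, 33, 30, 30, 21, 30, 30, 21]
t=17: [27, 27, 19, 50, 50, 41, 50, 50, 41]
t=18: [46, 46, 37, 38, 38, 29, 38, 38, 29]
t=19: [23, 23, 32, 24, 24, 37, 24, 24, 37]
t=20: [39, 39, 19, 42, 42, 22, 42, 42, 22]
t=21: [22, 22, 33, 25, 25, 36, 25, 25, 36]
t=22: [39, 39, 19, 42, 42, 22, 42, 42, 22]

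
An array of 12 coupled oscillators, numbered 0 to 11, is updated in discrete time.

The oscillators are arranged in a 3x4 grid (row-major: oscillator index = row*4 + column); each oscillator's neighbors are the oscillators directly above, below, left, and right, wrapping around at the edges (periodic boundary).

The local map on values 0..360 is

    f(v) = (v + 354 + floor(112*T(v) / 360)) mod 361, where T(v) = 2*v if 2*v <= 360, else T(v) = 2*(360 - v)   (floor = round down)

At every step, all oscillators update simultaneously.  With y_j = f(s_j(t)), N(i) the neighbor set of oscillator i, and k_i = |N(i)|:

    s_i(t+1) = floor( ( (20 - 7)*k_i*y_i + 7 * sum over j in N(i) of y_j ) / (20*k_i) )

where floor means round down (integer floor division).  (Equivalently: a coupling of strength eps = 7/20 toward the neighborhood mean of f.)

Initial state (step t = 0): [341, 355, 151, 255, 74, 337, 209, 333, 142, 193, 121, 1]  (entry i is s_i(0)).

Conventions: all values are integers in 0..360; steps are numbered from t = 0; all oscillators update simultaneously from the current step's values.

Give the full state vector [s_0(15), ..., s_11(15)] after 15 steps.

Answer: [348, 348, 348, 348, 348, 348, 348, 348, 348, 348, 348, 348]

Derivation:
t=0: [341, 355, 151, 255, 74, 337, 209, 333, 142, 193, 121, 1]
t=1: [311, 334, 254, 315, 183, 315, 289, 316, 241, 284, 225, 324]
t=2: [328, 337, 317, 333, 300, 330, 324, 331, 312, 323, 310, 332]
t=3: [339, 342, 337, 341, 333, 339, 338, 340, 335, 338, 335, 340]
t=4: [344, 345, 344, 344, 342, 344, 344, 344, 343, 344, 343, 344]
t=5: [346, 346, 346, 346, 346, 346, 346, 346, 346, 346, 346, 346]
t=6: [347, 347, 347, 347, 347, 347, 347, 347, 347, 347, 347, 347]
t=7: [348, 348, 348, 348, 348, 348, 348, 348, 348, 348, 348, 348]
t=8: [348, 348, 348, 348, 348, 348, 348, 348, 348, 348, 348, 348]
t=9: [348, 348, 348, 348, 348, 348, 348, 348, 348, 348, 348, 348]
t=10: [348, 348, 348, 348, 348, 348, 348, 348, 348, 348, 348, 348]
t=11: [348, 348, 348, 348, 348, 348, 348, 348, 348, 348, 348, 348]
t=12: [348, 348, 348, 348, 348, 348, 348, 348, 348, 348, 348, 348]
t=13: [348, 348, 348, 348, 348, 348, 348, 348, 348, 348, 348, 348]
t=14: [348, 348, 348, 348, 348, 348, 348, 348, 348, 348, 348, 348]
t=15: [348, 348, 348, 348, 348, 348, 348, 348, 348, 348, 348, 348]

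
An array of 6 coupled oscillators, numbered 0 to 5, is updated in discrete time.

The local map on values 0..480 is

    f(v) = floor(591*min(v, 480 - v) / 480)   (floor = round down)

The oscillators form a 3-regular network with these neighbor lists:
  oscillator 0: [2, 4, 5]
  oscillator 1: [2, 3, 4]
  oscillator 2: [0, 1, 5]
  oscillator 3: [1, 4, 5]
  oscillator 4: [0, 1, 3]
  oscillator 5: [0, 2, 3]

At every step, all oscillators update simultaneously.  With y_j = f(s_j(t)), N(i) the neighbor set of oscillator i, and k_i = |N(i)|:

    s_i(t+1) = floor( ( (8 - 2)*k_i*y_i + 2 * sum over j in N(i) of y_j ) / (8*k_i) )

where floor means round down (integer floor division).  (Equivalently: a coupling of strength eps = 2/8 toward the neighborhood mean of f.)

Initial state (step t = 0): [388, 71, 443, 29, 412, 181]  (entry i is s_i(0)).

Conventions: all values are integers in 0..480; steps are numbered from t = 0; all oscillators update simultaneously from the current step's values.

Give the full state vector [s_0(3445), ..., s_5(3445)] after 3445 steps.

Simulating step by step:
t=0: [388, 71, 443, 29, 412, 181]
t=1: [113, 78, 68, 58, 81, 182]
t=2: [138, 93, 100, 88, 99, 192]
t=3: [166, 114, 135, 120, 123, 210]
t=4: [200, 143, 174, 156, 154, 236]
t=5: [242, 181, 219, 198, 192, 271]
t=6: [283, 228, 266, 241, 240, 259]
t=7: [250, 281, 263, 291, 289, 270]
t=8: [275, 244, 265, 235, 239, 258]
t=9: [258, 288, 265, 288, 289, 271]
t=10: [267, 238, 261, 237, 238, 257]
t=11: [266, 290, 270, 289, 290, 274]
t=12: [259, 235, 255, 236, 235, 252]
t=13: [274, 288, 277, 289, 287, 279]
t=14: [250, 237, 248, 236, 238, 246]
t=15: [284, 290, 285, 290, 291, 287]
t=16: [239, 233, 239, 233, 232, 237]
t=17: [293, 286, 293, 286, 285, 291]
t=18: [231, 237, 230, 237, 238, 232]
t=19: [284, 290, 283, 290, 291, 285]
t=20: [240, 233, 241, 233, 232, 239]
t=21: [294, 286, 293, 286, 286, 293]
t=22: [229, 237, 230, 237, 237, 230]
t=23: [282, 290, 283, 290, 290, 283]
t=24: [242, 233, 241, 233, 233, 241]
t=25: [292, 286, 293, 286, 286, 293]
t=26: [231, 237, 230, 237, 237, 230]
t=27: [284, 290, 283, 290, 290, 283]
t=28: [240, 233, 241, 233, 233, 241]
t=29: [294, 286, 293, 286, 286, 293]

Answer: [294, 286, 293, 286, 286, 293]
Key observation: The state at step 21, [294, 286, 293, 286, 286, 293], reappears at step 29: the system is in a cycle of period 8 from step 21 on.  Therefore the state at step 3445 equals the state at step 21 + ((3445 - 21) mod 8) = 21, which is [294, 286, 293, 286, 286, 293].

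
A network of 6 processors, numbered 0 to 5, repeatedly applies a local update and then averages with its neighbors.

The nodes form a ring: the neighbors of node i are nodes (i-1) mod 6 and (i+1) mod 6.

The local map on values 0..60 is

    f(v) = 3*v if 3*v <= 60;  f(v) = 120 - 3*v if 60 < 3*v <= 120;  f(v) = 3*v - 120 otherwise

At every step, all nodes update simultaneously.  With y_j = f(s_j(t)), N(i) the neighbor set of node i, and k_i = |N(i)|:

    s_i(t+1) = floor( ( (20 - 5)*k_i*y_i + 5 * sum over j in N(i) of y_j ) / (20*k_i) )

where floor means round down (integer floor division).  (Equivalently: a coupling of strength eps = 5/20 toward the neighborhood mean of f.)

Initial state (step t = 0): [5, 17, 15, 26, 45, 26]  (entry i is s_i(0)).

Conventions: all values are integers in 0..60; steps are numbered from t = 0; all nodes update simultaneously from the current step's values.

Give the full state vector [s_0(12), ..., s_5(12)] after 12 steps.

Simulating step by step:
t=0: [5, 17, 15, 26, 45, 26]
t=1: [22, 45, 45, 39, 21, 35]
t=2: [44, 19, 13, 11, 45, 25]
t=3: [21, 49, 40, 31, 21, 37]
t=4: [47, 27, 6, 27, 47, 21]
t=5: [27, 34, 23, 34, 27, 48]
t=6: [34, 24, 42, 24, 34, 27]
t=7: [24, 39, 16, 39, 24, 33]
t=8: [39, 14, 36, 14, 39, 27]
t=9: [12, 33, 19, 33, 12, 30]
t=10: [33, 27, 48, 27, 33, 31]
t=11: [24, 34, 27, 34, 24, 25]
t=12: [43, 24, 33, 24, 43, 45]

Answer: [43, 24, 33, 24, 43, 45]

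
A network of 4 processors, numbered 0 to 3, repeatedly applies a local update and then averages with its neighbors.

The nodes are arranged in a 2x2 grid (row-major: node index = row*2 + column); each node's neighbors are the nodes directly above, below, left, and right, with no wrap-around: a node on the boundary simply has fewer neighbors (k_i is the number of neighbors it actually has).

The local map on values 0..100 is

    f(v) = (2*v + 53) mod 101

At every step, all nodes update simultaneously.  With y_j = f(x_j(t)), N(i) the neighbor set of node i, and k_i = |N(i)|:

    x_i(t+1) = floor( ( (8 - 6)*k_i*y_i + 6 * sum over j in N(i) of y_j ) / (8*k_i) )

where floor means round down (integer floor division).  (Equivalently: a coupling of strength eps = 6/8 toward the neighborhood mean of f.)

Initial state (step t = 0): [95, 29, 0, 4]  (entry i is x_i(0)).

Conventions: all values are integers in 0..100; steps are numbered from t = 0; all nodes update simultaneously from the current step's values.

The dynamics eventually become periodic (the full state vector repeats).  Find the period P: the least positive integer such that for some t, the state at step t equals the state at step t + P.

Answer: 2
Key observation: The state at step 10, [28, 68, 68, 28], reappears at step 12 — and no state repeats earlier — so the cycle the system enters has period 2.

Derivation:
t=0: [95, 29, 0, 4]
t=1: [33, 40, 51, 38]
t=2: [36, 25, 30, 39]
t=3: [11, 20, 23, 12]
t=4: [90, 80, 81, 91]
t=5: [16, 26, 27, 17]
t=6: [25, 65, 66, 25]
t=7: [62, 22, 22, 62]
t=8: [91, 81, 81, 91]
t=9: [18, 28, 28, 18]
t=10: [28, 68, 68, 28]
t=11: [68, 28, 28, 68]
t=12: [28, 68, 68, 28]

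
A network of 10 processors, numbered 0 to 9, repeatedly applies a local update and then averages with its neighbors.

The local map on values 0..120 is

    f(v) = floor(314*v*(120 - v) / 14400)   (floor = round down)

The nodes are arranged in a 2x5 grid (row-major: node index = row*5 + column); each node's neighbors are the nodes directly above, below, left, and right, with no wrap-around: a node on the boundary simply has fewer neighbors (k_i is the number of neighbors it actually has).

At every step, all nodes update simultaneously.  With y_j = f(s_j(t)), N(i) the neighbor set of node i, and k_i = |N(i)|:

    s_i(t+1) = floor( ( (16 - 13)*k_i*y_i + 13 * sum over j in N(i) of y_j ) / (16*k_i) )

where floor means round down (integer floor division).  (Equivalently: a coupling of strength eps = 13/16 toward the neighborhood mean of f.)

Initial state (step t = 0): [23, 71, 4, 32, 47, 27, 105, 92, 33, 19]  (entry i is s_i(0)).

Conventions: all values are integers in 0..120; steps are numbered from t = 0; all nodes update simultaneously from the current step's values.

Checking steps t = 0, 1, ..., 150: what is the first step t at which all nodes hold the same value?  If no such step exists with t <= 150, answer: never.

Simulating step by step:
t=0: [23, 71, 4, 32, 47, 27, 105, 92, 33, 19]  (not all equal)
t=1: [61, 38, 53, 50, 55, 43, 56, 39, 54, 62]  (not all equal)
t=2: [71, 75, 71, 76, 77, 76, 70, 75, 74, 77]  (not all equal)
t=3: [72, 74, 73, 73, 72, 74, 73, 74, 72, 72]  (not all equal)
t=4: [74, 74, 74, 74, 74, 74, 74, 74, 74, 75]  (not all equal)
t=5: [74, 74, 74, 74, 73, 74, 74, 74, 73, 73]  (not all equal)
t=6: [74, 74, 74, 74, 74, 74, 74, 74, 74, 74]  (all equal)

Answer: 6
Key observation: Synchronization is absorbing here: once all nodes are equal they stay equal, and step 6 is the first all-equal step.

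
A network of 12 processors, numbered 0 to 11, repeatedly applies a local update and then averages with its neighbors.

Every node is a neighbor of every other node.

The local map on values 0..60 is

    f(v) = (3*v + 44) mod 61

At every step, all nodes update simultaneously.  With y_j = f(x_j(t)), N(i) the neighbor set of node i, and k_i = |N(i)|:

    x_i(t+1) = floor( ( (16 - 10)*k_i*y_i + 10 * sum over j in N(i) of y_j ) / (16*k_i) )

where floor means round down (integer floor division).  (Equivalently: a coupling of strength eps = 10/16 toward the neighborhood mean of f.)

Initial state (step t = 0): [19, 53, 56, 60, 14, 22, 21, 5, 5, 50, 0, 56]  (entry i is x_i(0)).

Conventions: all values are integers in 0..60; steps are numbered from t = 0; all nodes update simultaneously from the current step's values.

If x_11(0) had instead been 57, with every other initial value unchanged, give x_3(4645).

Simulating step by step:
t=0: [19, 53, 56, 60, 14, 22, 21, 5, 5, 50, 0, 57]
t=1: [38, 32, 35, 38, 33, 41, 40, 44, 44, 29, 39, 36]
t=2: [34, 29, 31, 34, 30, 37, 36, 40, 40, 26, 35, 32]
t=3: [23, 18, 20, 23, 19, 26, 25, 29, 29, 15, 24, 21]
t=4: [40, 36, 38, 40, 37, 24, 42, 27, 27, 33, 41, 39]
t=5: [35, 32, 34, 35, 33, 40, 37, 23, 23, 29, 36, 34]
t=6: [28, 26, 28, 28, 27, 33, 30, 36, 36, 23, 29, 28]
t=7: [12, 10, 12, 12, 11, 16, 14, 19, 19, 26, 13, 12]
t=8: [20, 19, 20, 20, 20, 24, 22, 27, 27, 14, 21, 20]
t=9: [38, 37, 38, 38, 38, 42, 40, 25, 25, 32, 39, 38]
t=10: [38, 37, 38, 38, 38, 42, 40, 45, 45, 32, 39, 38]
t=11: [38, 37, 38, 38, 38, 42, 40, 45, 45, 32, 39, 38]

Answer: x_3(4645) = 38
Key observation: The state at step 10, [38, 37, 38, 38, 38, 42, 40, 45, 45, 32, 39, 38], reappears at step 11: the system is in a cycle of period 1 from step 10 on.  Therefore the state at step 4645 equals the state at step 10 + ((4645 - 10) mod 1) = 10, which is [38, 37, 38, 38, 38, 42, 40, 45, 45, 32, 39, 38].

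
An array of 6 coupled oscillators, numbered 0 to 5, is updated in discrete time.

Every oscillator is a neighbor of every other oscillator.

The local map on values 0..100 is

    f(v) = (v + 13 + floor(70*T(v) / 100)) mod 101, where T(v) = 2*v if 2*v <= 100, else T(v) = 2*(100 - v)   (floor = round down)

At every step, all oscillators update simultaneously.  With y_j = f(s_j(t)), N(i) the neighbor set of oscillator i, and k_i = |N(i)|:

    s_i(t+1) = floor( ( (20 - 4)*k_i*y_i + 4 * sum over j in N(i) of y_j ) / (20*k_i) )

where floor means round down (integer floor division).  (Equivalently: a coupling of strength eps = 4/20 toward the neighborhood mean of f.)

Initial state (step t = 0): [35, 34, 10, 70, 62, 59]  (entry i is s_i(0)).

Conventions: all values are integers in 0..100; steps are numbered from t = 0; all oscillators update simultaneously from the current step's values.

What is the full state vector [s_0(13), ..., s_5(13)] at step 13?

Answer: [73, 73, 73, 30, 30, 30]

Derivation:
t=0: [35, 34, 10, 70, 62, 59]
t=1: [86, 83, 40, 30, 32, 33]
t=2: [25, 26, 18, 76, 80, 82]
t=3: [66, 67, 53, 26, 25, 25]
t=4: [31, 31, 34, 69, 67, 67]
t=5: [79, 79, 85, 31, 32, 32]
t=6: [28, 28, 26, 79, 80, 80]
t=7: [72, 72, 68, 27, 27, 27]
t=8: [29, 29, 30, 70, 70, 70]
t=9: [75, 75, 77, 31, 31, 31]
t=10: [29, 29, 29, 79, 79, 79]
t=11: [74, 74, 74, 27, 27, 27]
t=12: [28, 28, 28, 70, 70, 70]
t=13: [73, 73, 73, 30, 30, 30]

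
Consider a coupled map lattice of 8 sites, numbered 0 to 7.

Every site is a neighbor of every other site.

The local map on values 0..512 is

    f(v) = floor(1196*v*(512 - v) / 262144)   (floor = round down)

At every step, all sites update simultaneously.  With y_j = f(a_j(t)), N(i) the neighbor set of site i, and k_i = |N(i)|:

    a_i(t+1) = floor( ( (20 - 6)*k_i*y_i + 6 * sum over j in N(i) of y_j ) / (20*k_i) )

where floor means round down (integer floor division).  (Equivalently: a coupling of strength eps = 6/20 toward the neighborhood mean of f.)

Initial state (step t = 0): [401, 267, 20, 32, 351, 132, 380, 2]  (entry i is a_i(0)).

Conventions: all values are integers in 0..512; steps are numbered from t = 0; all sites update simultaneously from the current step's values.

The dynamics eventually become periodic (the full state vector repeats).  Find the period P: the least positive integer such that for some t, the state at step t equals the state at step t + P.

Simulating step by step:
t=0: [401, 267, 20, 32, 351, 132, 380, 2]
t=1: [190, 252, 86, 103, 225, 206, 206, 59]
t=2: [265, 278, 192, 208, 275, 271, 271, 162]
t=3: [294, 293, 283, 288, 294, 294, 294, 268]
t=4: [292, 292, 294, 293, 292, 292, 292, 296]
t=5: [292, 292, 292, 292, 292, 292, 292, 291]
t=6: [293, 293, 293, 293, 293, 293, 293, 293]
t=7: [292, 292, 292, 292, 292, 292, 292, 292]
t=8: [293, 293, 293, 293, 293, 293, 293, 293]

Answer: 2
Key observation: The state at step 6, [293, 293, 293, 293, 293, 293, 293, 293], reappears at step 8 — and no state repeats earlier — so the cycle the system enters has period 2.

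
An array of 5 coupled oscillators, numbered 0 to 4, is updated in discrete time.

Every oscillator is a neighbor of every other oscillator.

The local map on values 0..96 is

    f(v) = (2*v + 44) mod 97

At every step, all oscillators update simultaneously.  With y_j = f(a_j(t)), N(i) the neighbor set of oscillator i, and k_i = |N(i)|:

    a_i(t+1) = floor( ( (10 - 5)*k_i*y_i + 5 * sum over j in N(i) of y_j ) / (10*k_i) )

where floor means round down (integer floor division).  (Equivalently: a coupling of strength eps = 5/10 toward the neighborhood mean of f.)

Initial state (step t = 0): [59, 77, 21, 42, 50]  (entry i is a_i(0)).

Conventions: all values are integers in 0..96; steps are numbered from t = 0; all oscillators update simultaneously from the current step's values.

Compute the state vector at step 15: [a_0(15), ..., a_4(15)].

Simulating step by step:
t=0: [59, 77, 21, 42, 50]
t=1: [53, 30, 61, 40, 46]
t=2: [44, 27, 50, 34, 39]
t=3: [28, 15, 33, 21, 24]
t=4: [34, 61, 38, 65, 68]
t=5: [39, 59, 42, 62, 64]
t=6: [42, 57, 45, 60, 61]
t=7: [44, 56, 47, 58, 59]
t=8: [46, 55, 48, 56, 57]
t=9: [47, 53, 48, 54, 55]
t=10: [46, 51, 47, 51, 52]
t=11: [43, 47, 44, 47, 47]
t=12: [36, 39, 37, 39, 39]
t=13: [21, 23, 22, 23, 23]
t=14: [87, 89, 88, 89, 89]
t=15: [25, 27, 26, 27, 27]

Answer: [25, 27, 26, 27, 27]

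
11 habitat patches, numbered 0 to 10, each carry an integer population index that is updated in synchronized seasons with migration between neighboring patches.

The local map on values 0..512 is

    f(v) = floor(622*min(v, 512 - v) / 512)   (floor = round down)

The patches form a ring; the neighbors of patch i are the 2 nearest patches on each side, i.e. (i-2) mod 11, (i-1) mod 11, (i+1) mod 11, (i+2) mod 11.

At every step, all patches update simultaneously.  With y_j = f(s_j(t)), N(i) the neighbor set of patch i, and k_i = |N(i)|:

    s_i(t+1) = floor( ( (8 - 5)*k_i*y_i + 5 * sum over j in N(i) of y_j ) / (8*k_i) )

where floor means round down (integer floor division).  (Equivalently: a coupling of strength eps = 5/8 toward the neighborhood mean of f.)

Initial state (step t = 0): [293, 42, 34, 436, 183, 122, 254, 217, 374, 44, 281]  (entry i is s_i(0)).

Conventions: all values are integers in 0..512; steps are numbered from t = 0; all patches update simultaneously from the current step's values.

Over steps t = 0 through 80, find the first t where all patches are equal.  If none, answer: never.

Answer: 25
Key observation: Synchronization is absorbing here: once all patches are equal they stay equal, and step 25 is the first all-equal step.

Derivation:
t=0: [293, 42, 34, 436, 183, 122, 254, 217, 374, 44, 281]  (not all equal)
t=1: [166, 125, 113, 106, 175, 193, 240, 204, 203, 172, 188]  (not all equal)
t=2: [188, 165, 159, 162, 202, 224, 255, 245, 244, 222, 211]  (not all equal)
t=3: [228, 211, 208, 215, 243, 265, 289, 290, 287, 269, 251]  (not all equal)
t=4: [276, 266, 264, 270, 279, 283, 278, 278, 280, 285, 285]  (not all equal)
t=5: [286, 292, 294, 291, 286, 283, 282, 281, 280, 279, 281]  (not all equal)
t=6: [273, 269, 268, 269, 272, 276, 278, 280, 280, 280, 277]  (not all equal)
t=7: [289, 292, 293, 293, 290, 287, 284, 282, 282, 283, 286]  (not all equal)
t=8: [270, 268, 267, 267, 269, 272, 275, 277, 277, 276, 273]  (not all equal)
t=9: [292, 294, 295, 295, 293, 291, 288, 286, 286, 287, 290]  (not all equal)
t=10: [267, 264, 264, 264, 266, 268, 271, 272, 272, 271, 269]  (not all equal)
t=11: [297, 299, 299, 299, 297, 295, 293, 292, 291, 292, 295]  (not all equal)
t=12: [261, 259, 258, 259, 261, 263, 265, 266, 266, 265, 263]  (not all equal)
t=13: [304, 305, 306, 305, 304, 302, 300, 299, 299, 300, 302]  (not all equal)
t=14: [252, 251, 250, 251, 252, 254, 256, 257, 257, 256, 254]  (not all equal)
t=15: [306, 304, 304, 304, 306, 307, 309, 309, 309, 309, 307]  (not all equal)
t=16: [249, 251, 251, 251, 249, 248, 247, 246, 246, 247, 248]  (not all equal)
t=17: [302, 303, 303, 303, 302, 301, 299, 299, 299, 299, 301]  (not all equal)
t=18: [255, 253, 253, 253, 255, 256, 257, 257, 257, 257, 256]  (not all equal)
t=19: [308, 307, 307, 307, 308, 309, 309, 309, 309, 309, 309]  (not all equal)
t=20: [247, 248, 248, 248, 247, 246, 246, 246, 246, 246, 246]  (not all equal)
t=21: [299, 300, 300, 300, 299, 298, 298, 298, 298, 298, 298]  (not all equal)
t=22: [258, 257, 257, 257, 258, 258, 258, 259, 259, 258, 258]  (not all equal)
t=23: [308, 308, 308, 308, 308, 308, 307, 307, 307, 307, 308]  (not all equal)
t=24: [247, 247, 247, 247, 247, 247, 248, 248, 248, 248, 247]  (not all equal)
t=25: [300, 300, 300, 300, 300, 300, 300, 300, 300, 300, 300]  (all equal)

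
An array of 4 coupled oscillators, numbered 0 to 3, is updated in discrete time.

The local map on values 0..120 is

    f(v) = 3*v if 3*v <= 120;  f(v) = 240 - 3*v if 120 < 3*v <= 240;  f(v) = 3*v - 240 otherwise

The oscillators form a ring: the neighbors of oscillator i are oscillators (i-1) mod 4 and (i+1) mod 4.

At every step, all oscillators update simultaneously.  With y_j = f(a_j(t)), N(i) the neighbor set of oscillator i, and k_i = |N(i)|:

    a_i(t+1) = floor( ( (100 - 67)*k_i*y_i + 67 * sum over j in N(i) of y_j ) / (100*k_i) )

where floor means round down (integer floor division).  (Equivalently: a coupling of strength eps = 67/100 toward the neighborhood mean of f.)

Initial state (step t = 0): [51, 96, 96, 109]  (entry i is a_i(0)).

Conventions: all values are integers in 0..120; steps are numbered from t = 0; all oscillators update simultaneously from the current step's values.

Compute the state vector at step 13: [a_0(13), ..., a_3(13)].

Answer: [114, 114, 114, 114]

Derivation:
t=0: [51, 96, 96, 109]
t=1: [73, 61, 61, 73]
t=2: [33, 44, 44, 33]
t=3: [102, 104, 104, 102]
t=4: [68, 69, 69, 68]
t=5: [34, 34, 34, 34]
t=6: [102, 102, 102, 102]
t=7: [66, 66, 66, 66]
t=8: [42, 42, 42, 42]
t=9: [114, 114, 114, 114]
t=10: [102, 102, 102, 102]
t=11: [66, 66, 66, 66]
t=12: [42, 42, 42, 42]
t=13: [114, 114, 114, 114]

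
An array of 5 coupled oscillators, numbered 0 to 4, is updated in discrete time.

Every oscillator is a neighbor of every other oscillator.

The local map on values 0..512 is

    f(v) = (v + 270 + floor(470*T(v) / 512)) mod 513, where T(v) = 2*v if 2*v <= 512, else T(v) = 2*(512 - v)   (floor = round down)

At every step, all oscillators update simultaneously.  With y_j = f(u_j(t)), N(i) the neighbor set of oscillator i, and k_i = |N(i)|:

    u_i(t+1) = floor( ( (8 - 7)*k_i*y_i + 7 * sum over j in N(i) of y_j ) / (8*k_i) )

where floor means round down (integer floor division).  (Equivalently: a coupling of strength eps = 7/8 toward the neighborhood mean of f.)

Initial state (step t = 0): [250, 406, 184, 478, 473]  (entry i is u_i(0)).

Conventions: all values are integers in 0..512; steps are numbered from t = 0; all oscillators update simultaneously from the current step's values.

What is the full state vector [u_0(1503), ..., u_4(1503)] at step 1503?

Simulating step by step:
t=0: [250, 406, 184, 478, 473]
t=1: [327, 337, 345, 343, 343]
t=2: [412, 413, 413, 413, 413]
t=3: [351, 351, 351, 351, 351]
t=4: [403, 403, 403, 403, 403]
t=5: [360, 360, 360, 360, 360]
t=6: [396, 396, 396, 396, 396]
t=7: [365, 365, 365, 365, 365]
t=8: [391, 391, 391, 391, 391]
t=9: [370, 370, 370, 370, 370]
t=10: [387, 387, 387, 387, 387]
t=11: [373, 373, 373, 373, 373]
t=12: [385, 385, 385, 385, 385]
t=13: [375, 375, 375, 375, 375]
t=14: [383, 383, 383, 383, 383]
t=15: [376, 376, 376, 376, 376]
t=16: [382, 382, 382, 382, 382]
t=17: [377, 377, 377, 377, 377]
t=18: [381, 381, 381, 381, 381]
t=19: [378, 378, 378, 378, 378]
t=20: [381, 381, 381, 381, 381]

Answer: [378, 378, 378, 378, 378]
Key observation: The state at step 18, [381, 381, 381, 381, 381], reappears at step 20: the system is in a cycle of period 2 from step 18 on.  Therefore the state at step 1503 equals the state at step 18 + ((1503 - 18) mod 2) = 19, which is [378, 378, 378, 378, 378].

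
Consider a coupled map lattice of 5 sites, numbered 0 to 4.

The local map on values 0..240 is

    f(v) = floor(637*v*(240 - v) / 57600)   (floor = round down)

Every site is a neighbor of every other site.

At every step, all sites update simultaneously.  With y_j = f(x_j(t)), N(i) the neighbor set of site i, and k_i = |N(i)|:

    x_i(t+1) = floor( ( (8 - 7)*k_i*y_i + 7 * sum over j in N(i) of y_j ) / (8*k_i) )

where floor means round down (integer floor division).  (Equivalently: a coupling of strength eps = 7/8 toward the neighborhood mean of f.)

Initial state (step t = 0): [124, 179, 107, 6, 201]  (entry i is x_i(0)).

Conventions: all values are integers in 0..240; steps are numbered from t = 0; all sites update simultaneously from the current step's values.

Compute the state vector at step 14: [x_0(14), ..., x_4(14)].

Answer: [149, 149, 149, 149, 149]

Derivation:
t=0: [124, 179, 107, 6, 201]
t=1: [102, 106, 102, 116, 109]
t=2: [156, 156, 156, 156, 156]
t=3: [144, 144, 144, 144, 144]
t=4: [152, 152, 152, 152, 152]
t=5: [147, 147, 147, 147, 147]
t=6: [151, 151, 151, 151, 151]
t=7: [148, 148, 148, 148, 148]
t=8: [150, 150, 150, 150, 150]
t=9: [149, 149, 149, 149, 149]
t=10: [149, 149, 149, 149, 149]
t=11: [149, 149, 149, 149, 149]
t=12: [149, 149, 149, 149, 149]
t=13: [149, 149, 149, 149, 149]
t=14: [149, 149, 149, 149, 149]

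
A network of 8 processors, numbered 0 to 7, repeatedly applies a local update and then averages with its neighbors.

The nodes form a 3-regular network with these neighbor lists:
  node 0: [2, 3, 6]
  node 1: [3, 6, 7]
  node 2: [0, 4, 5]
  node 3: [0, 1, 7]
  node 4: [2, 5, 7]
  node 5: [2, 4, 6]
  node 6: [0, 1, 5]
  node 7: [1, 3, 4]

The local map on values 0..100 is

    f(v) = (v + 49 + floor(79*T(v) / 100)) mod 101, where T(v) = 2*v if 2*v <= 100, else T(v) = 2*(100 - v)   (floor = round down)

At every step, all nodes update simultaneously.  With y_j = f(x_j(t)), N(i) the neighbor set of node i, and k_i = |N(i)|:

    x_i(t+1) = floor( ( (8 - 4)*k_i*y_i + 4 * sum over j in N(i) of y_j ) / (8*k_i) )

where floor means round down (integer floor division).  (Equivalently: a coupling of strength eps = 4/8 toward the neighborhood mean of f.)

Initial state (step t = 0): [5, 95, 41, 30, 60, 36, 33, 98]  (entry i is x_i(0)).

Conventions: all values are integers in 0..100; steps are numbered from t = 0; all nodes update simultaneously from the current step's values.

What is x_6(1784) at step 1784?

Simulating step by step:
t=0: [5, 95, 41, 30, 60, 36, 33, 98]
t=1: [49, 42, 55, 39, 59, 46, 41, 48]
t=2: [66, 56, 72, 57, 70, 66, 59, 64]
t=3: [68, 71, 65, 70, 65, 66, 70, 69]
t=4: [66, 64, 67, 65, 67, 67, 65, 65]
t=5: [67, 68, 67, 67, 67, 67, 67, 67]
t=6: [67, 66, 67, 66, 67, 67, 66, 66]
t=7: [67, 67, 67, 67, 67, 67, 67, 67]
t=8: [67, 67, 67, 67, 67, 67, 67, 67]

Answer: x_6(1784) = 67
Key observation: The state at step 7, [67, 67, 67, 67, 67, 67, 67, 67], reappears at step 8: the system is in a cycle of period 1 from step 7 on.  Therefore the state at step 1784 equals the state at step 7 + ((1784 - 7) mod 1) = 7, which is [67, 67, 67, 67, 67, 67, 67, 67].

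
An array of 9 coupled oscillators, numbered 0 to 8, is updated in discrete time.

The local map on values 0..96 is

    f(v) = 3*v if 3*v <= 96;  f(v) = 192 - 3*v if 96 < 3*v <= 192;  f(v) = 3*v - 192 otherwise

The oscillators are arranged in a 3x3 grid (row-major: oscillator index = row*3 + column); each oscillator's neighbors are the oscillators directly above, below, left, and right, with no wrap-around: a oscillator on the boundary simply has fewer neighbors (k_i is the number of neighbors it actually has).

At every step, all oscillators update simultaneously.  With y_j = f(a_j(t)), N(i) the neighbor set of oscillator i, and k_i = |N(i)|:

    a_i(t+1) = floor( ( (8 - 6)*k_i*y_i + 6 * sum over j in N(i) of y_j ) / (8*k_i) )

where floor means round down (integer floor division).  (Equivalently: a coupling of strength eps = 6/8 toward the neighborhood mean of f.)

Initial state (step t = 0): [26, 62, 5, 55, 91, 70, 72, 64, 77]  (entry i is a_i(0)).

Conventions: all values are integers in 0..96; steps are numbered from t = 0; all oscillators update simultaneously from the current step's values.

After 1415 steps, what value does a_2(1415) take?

Simulating step by step:
t=0: [26, 62, 5, 55, 91, 70, 72, 64, 77]
t=1: [31, 45, 12, 52, 29, 38, 16, 36, 16]
t=2: [58, 68, 59, 66, 69, 62, 57, 66, 72]
t=3: [11, 15, 10, 15, 9, 15, 9, 16, 10]
t=4: [42, 33, 41, 33, 41, 33, 41, 33, 42]
t=5: [86, 74, 87, 74, 87, 74, 87, 74, 86]
t=6: [39, 58, 39, 58, 39, 58, 39, 58, 39]
t=7: [32, 60, 32, 60, 32, 60, 32, 60, 32]
t=8: [33, 75, 33, 75, 33, 75, 33, 75, 33]
t=9: [48, 78, 48, 78, 48, 78, 48, 78, 48]
t=10: [43, 46, 43, 46, 43, 46, 43, 46, 43]
t=11: [56, 60, 56, 60, 56, 60, 56, 60, 56]
t=12: [15, 21, 15, 21, 15, 21, 15, 21, 15]
t=13: [58, 49, 58, 49, 58, 49, 58, 49, 58]
t=14: [38, 24, 38, 24, 38, 24, 38, 24, 38]
t=15: [73, 76, 73, 76, 73, 76, 73, 76, 73]
t=16: [33, 29, 33, 29, 33, 29, 33, 29, 33]
t=17: [88, 91, 88, 91, 88, 91, 88, 91, 88]
t=18: [78, 74, 78, 74, 78, 74, 78, 74, 78]
t=19: [33, 39, 33, 39, 33, 39, 33, 39, 33]
t=20: [79, 88, 79, 88, 79, 88, 79, 88, 79]
t=21: [65, 51, 65, 51, 65, 51, 65, 51, 65]
t=22: [30, 12, 30, 12, 30, 12, 30, 12, 30]
t=23: [49, 76, 49, 76, 49, 76, 49, 76, 49]
t=24: [38, 42, 38, 42, 38, 42, 38, 42, 38]
t=25: [69, 75, 69, 75, 69, 75, 69, 75, 69]
t=26: [28, 19, 28, 19, 28, 19, 28, 19, 28]
t=27: [63, 77, 63, 77, 63, 77, 63, 77, 63]
t=28: [30, 12, 30, 12, 30, 12, 30, 12, 30]

Answer: a_2(1415) = 49
Key observation: The state at step 22, [30, 12, 30, 12, 30, 12, 30, 12, 30], reappears at step 28: the system is in a cycle of period 6 from step 22 on.  Therefore the state at step 1415 equals the state at step 22 + ((1415 - 22) mod 6) = 23, which is [49, 76, 49, 76, 49, 76, 49, 76, 49].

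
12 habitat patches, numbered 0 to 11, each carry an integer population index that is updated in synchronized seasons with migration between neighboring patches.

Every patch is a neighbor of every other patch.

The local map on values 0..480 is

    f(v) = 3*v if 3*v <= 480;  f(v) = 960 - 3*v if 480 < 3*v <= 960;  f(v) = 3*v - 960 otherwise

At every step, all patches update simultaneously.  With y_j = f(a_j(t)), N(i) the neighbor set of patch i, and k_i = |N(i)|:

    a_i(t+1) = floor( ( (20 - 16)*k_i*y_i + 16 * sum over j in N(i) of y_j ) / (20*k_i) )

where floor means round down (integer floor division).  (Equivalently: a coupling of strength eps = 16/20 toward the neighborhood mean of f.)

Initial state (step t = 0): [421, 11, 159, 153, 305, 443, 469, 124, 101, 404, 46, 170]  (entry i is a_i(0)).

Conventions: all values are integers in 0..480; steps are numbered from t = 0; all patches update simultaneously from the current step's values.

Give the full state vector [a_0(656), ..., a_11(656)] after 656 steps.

Answer: [108, 108, 108, 108, 108, 108, 108, 108, 108, 108, 108, 108]
Key observation: The state at step 7, [36, 36, 36, 36, 36, 36, 36, 36, 36, 36, 36, 36], reappears at step 11: the system is in a cycle of period 4 from step 7 on.  Therefore the state at step 656 equals the state at step 7 + ((656 - 7) mod 4) = 8, which is [108, 108, 108, 108, 108, 108, 108, 108, 108, 108, 108, 108].

Derivation:
t=0: [421, 11, 159, 153, 305, 443, 469, 124, 101, 404, 46, 170]
t=1: [303, 269, 326, 323, 271, 312, 322, 312, 303, 297, 282, 322]
t=2: [55, 68, 51, 50, 67, 51, 49, 51, 55, 57, 63, 49]
t=3: [166, 171, 164, 164, 170, 164, 164, 164, 166, 167, 169, 164]
t=4: [461, 459, 462, 462, 460, 462, 462, 462, 461, 461, 460, 462]
t=5: [423, 422, 423, 423, 423, 423, 423, 423, 423, 423, 423, 423]
t=6: [308, 308, 308, 308, 308, 308, 308, 308, 308, 308, 308, 308]
t=7: [36, 36, 36, 36, 36, 36, 36, 36, 36, 36, 36, 36]
t=8: [108, 108, 108, 108, 108, 108, 108, 108, 108, 108, 108, 108]
t=9: [324, 324, 324, 324, 324, 324, 324, 324, 324, 324, 324, 324]
t=10: [12, 12, 12, 12, 12, 12, 12, 12, 12, 12, 12, 12]
t=11: [36, 36, 36, 36, 36, 36, 36, 36, 36, 36, 36, 36]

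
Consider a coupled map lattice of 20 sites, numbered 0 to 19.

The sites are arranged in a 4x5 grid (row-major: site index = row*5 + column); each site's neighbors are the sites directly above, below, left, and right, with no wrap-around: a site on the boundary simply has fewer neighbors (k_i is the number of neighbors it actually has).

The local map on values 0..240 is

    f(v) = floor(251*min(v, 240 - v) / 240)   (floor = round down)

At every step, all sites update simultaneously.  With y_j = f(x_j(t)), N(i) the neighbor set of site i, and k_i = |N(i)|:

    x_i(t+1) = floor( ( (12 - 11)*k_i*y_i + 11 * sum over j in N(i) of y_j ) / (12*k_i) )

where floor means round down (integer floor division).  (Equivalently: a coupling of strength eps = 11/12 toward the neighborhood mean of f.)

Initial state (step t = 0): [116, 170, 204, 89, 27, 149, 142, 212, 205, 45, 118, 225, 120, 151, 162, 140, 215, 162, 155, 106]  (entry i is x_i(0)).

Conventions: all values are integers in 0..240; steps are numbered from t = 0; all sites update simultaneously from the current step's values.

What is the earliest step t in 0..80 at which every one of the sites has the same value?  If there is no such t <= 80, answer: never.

Simulating step by step:
t=0: [116, 170, 204, 89, 27, 149, 142, 212, 205, 45, 118, 225, 120, 151, 162, 140, 215, 162, 155, 106]  (not all equal)
t=1: [87, 85, 62, 38, 66, 113, 57, 71, 63, 48, 75, 87, 60, 83, 83, 76, 63, 79, 94, 86]  (not all equal)
t=2: [101, 72, 66, 63, 46, 79, 89, 63, 62, 71, 94, 68, 81, 78, 75, 72, 82, 75, 86, 91]  (not all equal)
t=3: [80, 87, 68, 60, 67, 97, 74, 76, 70, 64, 77, 88, 74, 78, 82, 90, 75, 85, 85, 84]  (not all equal)
t=4: [94, 78, 76, 70, 64, 81, 89, 74, 72, 75, 94, 79, 84, 80, 78, 80, 90, 81, 85, 86]  (not all equal)
t=5: [83, 89, 77, 73, 74, 95, 82, 82, 77, 74, 84, 92, 81, 82, 83, 94, 83, 89, 85, 84]  (not all equal)
t=6: [95, 84, 84, 78, 76, 87, 92, 82, 80, 80, 96, 86, 89, 84, 83, 87, 94, 86, 88, 87]  (not all equal)
t=7: [89, 93, 84, 82, 81, 97, 88, 89, 83, 82, 90, 96, 87, 88, 86, 98, 90, 93, 88, 89]  (not all equal)
t=8: [98, 91, 91, 85, 84, 93, 97, 89, 88, 86, 100, 93, 95, 89, 89, 94, 99, 92, 93, 90]  (not all equal)
t=9: [96, 98, 92, 91, 88, 101, 95, 96, 90, 90, 97, 101, 95, 95, 92, 103, 97, 99, 94, 94]  (not all equal)
t=10: [103, 98, 98, 94, 94, 100, 102, 97, 96, 94, 105, 100, 101, 96, 96, 101, 104, 99, 99, 97]  (not all equal)
t=11: [103, 104, 100, 99, 98, 107, 103, 103, 99, 99, 104, 106, 102, 101, 99, 108, 104, 105, 101, 101]  (not all equal)
t=12: [109, 106, 105, 103, 102, 107, 108, 105, 104, 102, 110, 107, 107, 104, 104, 108, 110, 106, 106, 104]  (not all equal)
t=13: [110, 111, 108, 107, 106, 113, 110, 109, 107, 107, 111, 113, 109, 109, 107, 114, 111, 111, 108, 108]  (not all equal)
t=14: [116, 114, 113, 111, 110, 115, 116, 112, 111, 110, 118, 115, 114, 111, 111, 116, 117, 113, 113, 111]  (not all equal)
t=15: [119, 119, 117, 116, 115, 121, 119, 118, 116, 115, 120, 121, 117, 117, 115, 122, 119, 119, 116, 116]  (not all equal)
t=16: [124, 123, 122, 121, 120, 124, 123, 122, 121, 120, 123, 123, 123, 121, 120, 124, 123, 122, 122, 120]  (not all equal)
t=17: [121, 122, 123, 124, 124, 121, 122, 122, 124, 124, 121, 122, 122, 123, 124, 121, 122, 122, 123, 124]  (not all equal)
t=18: [123, 123, 122, 121, 121, 123, 123, 122, 121, 121, 123, 123, 122, 121, 121, 123, 123, 122, 122, 121]  (not all equal)
t=19: [122, 122, 123, 123, 124, 122, 122, 123, 123, 124, 122, 122, 123, 123, 124, 122, 122, 122, 123, 123]  (not all equal)
t=20: [123, 122, 122, 121, 121, 123, 122, 122, 121, 121, 123, 122, 122, 121, 121, 123, 123, 122, 122, 121]  (not all equal)
t=21: [122, 122, 123, 123, 124, 122, 122, 123, 123, 124, 122, 122, 123, 123, 124, 122, 122, 122, 123, 123]  (not all equal)

Answer: never
Key observation: The state at step 19 reappears at step 21 — the system is in a cycle of period 2 from step 19 on.  No step 0..21 is synchronized, and the cycle repeats forever, so no step up to 80 (or ever) has all sites equal.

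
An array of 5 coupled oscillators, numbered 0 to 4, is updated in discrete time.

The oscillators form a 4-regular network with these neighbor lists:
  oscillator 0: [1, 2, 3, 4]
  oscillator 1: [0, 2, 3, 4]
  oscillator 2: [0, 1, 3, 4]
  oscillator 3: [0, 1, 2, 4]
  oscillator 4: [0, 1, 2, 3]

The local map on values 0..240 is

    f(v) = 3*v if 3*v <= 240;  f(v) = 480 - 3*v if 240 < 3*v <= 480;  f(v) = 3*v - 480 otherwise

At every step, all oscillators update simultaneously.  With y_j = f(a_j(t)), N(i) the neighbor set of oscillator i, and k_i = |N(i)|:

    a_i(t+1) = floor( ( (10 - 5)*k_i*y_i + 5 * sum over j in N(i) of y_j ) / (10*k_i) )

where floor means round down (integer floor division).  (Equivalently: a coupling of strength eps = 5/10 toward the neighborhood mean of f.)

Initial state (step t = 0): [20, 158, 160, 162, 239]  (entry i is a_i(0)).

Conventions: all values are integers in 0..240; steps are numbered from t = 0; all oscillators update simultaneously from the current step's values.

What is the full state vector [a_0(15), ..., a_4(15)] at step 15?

Simulating step by step:
t=0: [20, 158, 160, 162, 239]
t=1: [61, 40, 38, 40, 127]
t=2: [148, 124, 122, 124, 116]
t=3: [75, 102, 105, 102, 111]
t=4: [195, 175, 172, 175, 165]
t=5: [70, 47, 44, 47, 36]
t=6: [170, 144, 141, 144, 132]
t=7: [44, 51, 54, 51, 64]
t=8: [148, 156, 159, 156, 171]
t=9: [25, 16, 13, 16, 24]
t=10: [63, 53, 49, 53, 62]
t=11: [175, 164, 160, 164, 174]
t=12: [30, 18, 13, 18, 29]
t=13: [74, 60, 55, 60, 73]
t=14: [204, 188, 182, 188, 202]
t=15: [111, 93, 86, 93, 108]

Answer: [111, 93, 86, 93, 108]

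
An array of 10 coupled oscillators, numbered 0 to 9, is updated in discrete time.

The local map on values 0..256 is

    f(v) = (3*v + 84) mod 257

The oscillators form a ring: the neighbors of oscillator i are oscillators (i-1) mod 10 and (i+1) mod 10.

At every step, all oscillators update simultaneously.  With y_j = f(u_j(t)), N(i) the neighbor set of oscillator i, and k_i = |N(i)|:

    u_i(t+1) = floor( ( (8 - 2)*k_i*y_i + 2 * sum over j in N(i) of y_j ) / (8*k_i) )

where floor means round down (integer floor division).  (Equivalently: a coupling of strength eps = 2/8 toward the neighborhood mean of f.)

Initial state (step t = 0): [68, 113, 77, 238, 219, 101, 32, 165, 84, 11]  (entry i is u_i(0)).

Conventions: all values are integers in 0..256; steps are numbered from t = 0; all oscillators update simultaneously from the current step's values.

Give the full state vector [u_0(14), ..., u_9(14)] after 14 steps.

Simulating step by step:
t=0: [68, 113, 77, 238, 219, 101, 32, 165, 84, 11]
t=1: [58, 135, 67, 55, 189, 148, 159, 81, 82, 101]
t=2: [46, 177, 81, 207, 135, 33, 45, 67, 79, 106]
t=3: [197, 112, 89, 181, 220, 193, 190, 56, 69, 144]
t=4: [141, 154, 105, 125, 205, 158, 155, 210, 57, 25]
t=5: [211, 73, 135, 192, 169, 60, 56, 186, 236, 182]
t=6: [172, 88, 198, 148, 76, 46, 205, 130, 46, 115]
t=7: [97, 99, 136, 37, 70, 196, 193, 213, 215, 167]
t=8: [112, 137, 216, 180, 71, 141, 157, 202, 196, 94]
t=9: [165, 226, 207, 114, 75, 197, 84, 156, 154, 121]
t=10: [103, 218, 195, 157, 80, 137, 84, 42, 52, 154]
t=11: [134, 204, 149, 58, 85, 196, 115, 197, 210, 71]
t=12: [199, 167, 35, 13, 81, 150, 168, 167, 175, 83]
t=13: [143, 97, 166, 124, 70, 33, 66, 74, 89, 89]
t=14: [218, 129, 90, 162, 75, 145, 47, 51, 88, 114]

Answer: [218, 129, 90, 162, 75, 145, 47, 51, 88, 114]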